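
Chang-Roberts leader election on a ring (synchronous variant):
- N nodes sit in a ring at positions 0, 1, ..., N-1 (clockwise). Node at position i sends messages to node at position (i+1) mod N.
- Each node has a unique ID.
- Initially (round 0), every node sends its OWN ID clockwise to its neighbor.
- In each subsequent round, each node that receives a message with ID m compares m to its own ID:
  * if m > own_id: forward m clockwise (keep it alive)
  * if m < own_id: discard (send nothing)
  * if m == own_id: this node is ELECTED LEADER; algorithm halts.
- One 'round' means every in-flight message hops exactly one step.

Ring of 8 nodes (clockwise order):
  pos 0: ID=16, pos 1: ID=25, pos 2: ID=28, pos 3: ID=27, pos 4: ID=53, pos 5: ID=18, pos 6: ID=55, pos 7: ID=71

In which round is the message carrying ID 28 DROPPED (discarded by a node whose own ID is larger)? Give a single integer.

Round 1: pos1(id25) recv 16: drop; pos2(id28) recv 25: drop; pos3(id27) recv 28: fwd; pos4(id53) recv 27: drop; pos5(id18) recv 53: fwd; pos6(id55) recv 18: drop; pos7(id71) recv 55: drop; pos0(id16) recv 71: fwd
Round 2: pos4(id53) recv 28: drop; pos6(id55) recv 53: drop; pos1(id25) recv 71: fwd
Round 3: pos2(id28) recv 71: fwd
Round 4: pos3(id27) recv 71: fwd
Round 5: pos4(id53) recv 71: fwd
Round 6: pos5(id18) recv 71: fwd
Round 7: pos6(id55) recv 71: fwd
Round 8: pos7(id71) recv 71: ELECTED
Message ID 28 originates at pos 2; dropped at pos 4 in round 2

Answer: 2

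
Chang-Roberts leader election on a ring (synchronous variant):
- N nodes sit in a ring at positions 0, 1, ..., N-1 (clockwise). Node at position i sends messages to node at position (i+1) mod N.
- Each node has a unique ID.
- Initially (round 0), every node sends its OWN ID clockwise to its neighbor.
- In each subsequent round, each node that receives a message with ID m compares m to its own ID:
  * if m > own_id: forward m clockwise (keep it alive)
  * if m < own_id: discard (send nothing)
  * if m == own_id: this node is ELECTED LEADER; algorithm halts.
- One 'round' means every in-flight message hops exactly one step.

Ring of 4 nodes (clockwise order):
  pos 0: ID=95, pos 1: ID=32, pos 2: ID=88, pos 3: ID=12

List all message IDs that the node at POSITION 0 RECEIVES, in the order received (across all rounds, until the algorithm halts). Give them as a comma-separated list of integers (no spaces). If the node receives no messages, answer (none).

Round 1: pos1(id32) recv 95: fwd; pos2(id88) recv 32: drop; pos3(id12) recv 88: fwd; pos0(id95) recv 12: drop
Round 2: pos2(id88) recv 95: fwd; pos0(id95) recv 88: drop
Round 3: pos3(id12) recv 95: fwd
Round 4: pos0(id95) recv 95: ELECTED

Answer: 12,88,95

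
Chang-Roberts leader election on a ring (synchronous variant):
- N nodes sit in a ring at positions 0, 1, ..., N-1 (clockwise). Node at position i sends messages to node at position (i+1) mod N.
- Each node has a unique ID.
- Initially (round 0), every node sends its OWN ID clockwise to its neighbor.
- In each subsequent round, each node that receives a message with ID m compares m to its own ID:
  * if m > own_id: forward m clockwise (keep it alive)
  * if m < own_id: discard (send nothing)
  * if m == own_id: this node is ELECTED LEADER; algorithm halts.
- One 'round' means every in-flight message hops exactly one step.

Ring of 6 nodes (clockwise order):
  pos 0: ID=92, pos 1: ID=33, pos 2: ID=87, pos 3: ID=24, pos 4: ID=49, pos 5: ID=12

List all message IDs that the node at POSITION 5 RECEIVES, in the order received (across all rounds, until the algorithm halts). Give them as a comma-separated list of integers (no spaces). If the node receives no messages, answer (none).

Round 1: pos1(id33) recv 92: fwd; pos2(id87) recv 33: drop; pos3(id24) recv 87: fwd; pos4(id49) recv 24: drop; pos5(id12) recv 49: fwd; pos0(id92) recv 12: drop
Round 2: pos2(id87) recv 92: fwd; pos4(id49) recv 87: fwd; pos0(id92) recv 49: drop
Round 3: pos3(id24) recv 92: fwd; pos5(id12) recv 87: fwd
Round 4: pos4(id49) recv 92: fwd; pos0(id92) recv 87: drop
Round 5: pos5(id12) recv 92: fwd
Round 6: pos0(id92) recv 92: ELECTED

Answer: 49,87,92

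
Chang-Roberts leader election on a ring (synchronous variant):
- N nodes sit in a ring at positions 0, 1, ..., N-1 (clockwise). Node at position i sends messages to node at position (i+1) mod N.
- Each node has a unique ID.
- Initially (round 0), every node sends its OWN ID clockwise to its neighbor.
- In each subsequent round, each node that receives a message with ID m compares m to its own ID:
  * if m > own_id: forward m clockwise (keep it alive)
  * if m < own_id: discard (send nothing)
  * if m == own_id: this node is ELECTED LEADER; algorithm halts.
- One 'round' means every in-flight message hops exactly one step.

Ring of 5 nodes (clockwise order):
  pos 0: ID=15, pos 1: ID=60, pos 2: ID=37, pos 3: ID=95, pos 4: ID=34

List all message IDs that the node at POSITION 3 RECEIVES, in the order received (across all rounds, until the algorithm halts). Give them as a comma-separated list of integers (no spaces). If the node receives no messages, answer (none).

Answer: 37,60,95

Derivation:
Round 1: pos1(id60) recv 15: drop; pos2(id37) recv 60: fwd; pos3(id95) recv 37: drop; pos4(id34) recv 95: fwd; pos0(id15) recv 34: fwd
Round 2: pos3(id95) recv 60: drop; pos0(id15) recv 95: fwd; pos1(id60) recv 34: drop
Round 3: pos1(id60) recv 95: fwd
Round 4: pos2(id37) recv 95: fwd
Round 5: pos3(id95) recv 95: ELECTED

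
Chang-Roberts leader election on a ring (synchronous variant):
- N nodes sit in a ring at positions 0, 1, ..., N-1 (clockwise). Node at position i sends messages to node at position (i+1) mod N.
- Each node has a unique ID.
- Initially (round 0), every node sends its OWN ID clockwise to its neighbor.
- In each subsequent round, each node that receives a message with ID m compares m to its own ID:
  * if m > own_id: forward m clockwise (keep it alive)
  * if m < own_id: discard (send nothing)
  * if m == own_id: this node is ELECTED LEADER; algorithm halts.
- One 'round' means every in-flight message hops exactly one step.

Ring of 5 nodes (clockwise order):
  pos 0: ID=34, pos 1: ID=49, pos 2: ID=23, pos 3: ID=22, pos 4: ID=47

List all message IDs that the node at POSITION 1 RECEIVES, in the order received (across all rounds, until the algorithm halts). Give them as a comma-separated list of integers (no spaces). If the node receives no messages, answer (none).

Answer: 34,47,49

Derivation:
Round 1: pos1(id49) recv 34: drop; pos2(id23) recv 49: fwd; pos3(id22) recv 23: fwd; pos4(id47) recv 22: drop; pos0(id34) recv 47: fwd
Round 2: pos3(id22) recv 49: fwd; pos4(id47) recv 23: drop; pos1(id49) recv 47: drop
Round 3: pos4(id47) recv 49: fwd
Round 4: pos0(id34) recv 49: fwd
Round 5: pos1(id49) recv 49: ELECTED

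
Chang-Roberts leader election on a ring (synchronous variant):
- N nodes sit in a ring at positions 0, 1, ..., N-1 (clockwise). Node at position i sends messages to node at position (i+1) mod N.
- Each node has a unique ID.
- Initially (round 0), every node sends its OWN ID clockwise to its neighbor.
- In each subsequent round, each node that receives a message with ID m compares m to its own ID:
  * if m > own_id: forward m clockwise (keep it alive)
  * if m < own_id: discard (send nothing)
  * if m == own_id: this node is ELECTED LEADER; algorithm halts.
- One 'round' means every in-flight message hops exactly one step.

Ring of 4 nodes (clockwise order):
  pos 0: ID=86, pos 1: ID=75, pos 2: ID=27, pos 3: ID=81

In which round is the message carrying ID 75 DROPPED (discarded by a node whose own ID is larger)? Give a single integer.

Round 1: pos1(id75) recv 86: fwd; pos2(id27) recv 75: fwd; pos3(id81) recv 27: drop; pos0(id86) recv 81: drop
Round 2: pos2(id27) recv 86: fwd; pos3(id81) recv 75: drop
Round 3: pos3(id81) recv 86: fwd
Round 4: pos0(id86) recv 86: ELECTED
Message ID 75 originates at pos 1; dropped at pos 3 in round 2

Answer: 2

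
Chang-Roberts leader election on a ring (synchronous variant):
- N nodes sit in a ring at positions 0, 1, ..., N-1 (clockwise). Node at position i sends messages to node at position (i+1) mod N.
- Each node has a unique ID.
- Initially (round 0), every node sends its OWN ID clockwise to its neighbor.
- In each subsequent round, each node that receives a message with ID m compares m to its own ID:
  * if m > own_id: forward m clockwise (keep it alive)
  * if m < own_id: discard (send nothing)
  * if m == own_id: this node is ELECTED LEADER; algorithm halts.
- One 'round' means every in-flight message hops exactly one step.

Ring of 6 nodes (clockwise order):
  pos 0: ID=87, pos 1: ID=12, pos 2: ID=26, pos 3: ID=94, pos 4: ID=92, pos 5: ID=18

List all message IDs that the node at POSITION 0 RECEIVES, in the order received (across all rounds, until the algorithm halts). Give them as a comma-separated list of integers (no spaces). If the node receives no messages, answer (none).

Round 1: pos1(id12) recv 87: fwd; pos2(id26) recv 12: drop; pos3(id94) recv 26: drop; pos4(id92) recv 94: fwd; pos5(id18) recv 92: fwd; pos0(id87) recv 18: drop
Round 2: pos2(id26) recv 87: fwd; pos5(id18) recv 94: fwd; pos0(id87) recv 92: fwd
Round 3: pos3(id94) recv 87: drop; pos0(id87) recv 94: fwd; pos1(id12) recv 92: fwd
Round 4: pos1(id12) recv 94: fwd; pos2(id26) recv 92: fwd
Round 5: pos2(id26) recv 94: fwd; pos3(id94) recv 92: drop
Round 6: pos3(id94) recv 94: ELECTED

Answer: 18,92,94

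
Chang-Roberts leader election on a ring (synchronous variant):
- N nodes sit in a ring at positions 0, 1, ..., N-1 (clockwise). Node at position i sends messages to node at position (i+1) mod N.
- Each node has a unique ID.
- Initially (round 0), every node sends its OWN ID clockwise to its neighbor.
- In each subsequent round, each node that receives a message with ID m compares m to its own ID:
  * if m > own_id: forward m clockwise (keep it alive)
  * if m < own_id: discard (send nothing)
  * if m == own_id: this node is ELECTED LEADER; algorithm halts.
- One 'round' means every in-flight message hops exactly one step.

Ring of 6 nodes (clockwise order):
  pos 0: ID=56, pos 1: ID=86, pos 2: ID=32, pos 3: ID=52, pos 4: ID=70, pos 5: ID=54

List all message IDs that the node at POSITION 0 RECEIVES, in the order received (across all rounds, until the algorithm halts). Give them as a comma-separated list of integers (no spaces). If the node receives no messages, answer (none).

Answer: 54,70,86

Derivation:
Round 1: pos1(id86) recv 56: drop; pos2(id32) recv 86: fwd; pos3(id52) recv 32: drop; pos4(id70) recv 52: drop; pos5(id54) recv 70: fwd; pos0(id56) recv 54: drop
Round 2: pos3(id52) recv 86: fwd; pos0(id56) recv 70: fwd
Round 3: pos4(id70) recv 86: fwd; pos1(id86) recv 70: drop
Round 4: pos5(id54) recv 86: fwd
Round 5: pos0(id56) recv 86: fwd
Round 6: pos1(id86) recv 86: ELECTED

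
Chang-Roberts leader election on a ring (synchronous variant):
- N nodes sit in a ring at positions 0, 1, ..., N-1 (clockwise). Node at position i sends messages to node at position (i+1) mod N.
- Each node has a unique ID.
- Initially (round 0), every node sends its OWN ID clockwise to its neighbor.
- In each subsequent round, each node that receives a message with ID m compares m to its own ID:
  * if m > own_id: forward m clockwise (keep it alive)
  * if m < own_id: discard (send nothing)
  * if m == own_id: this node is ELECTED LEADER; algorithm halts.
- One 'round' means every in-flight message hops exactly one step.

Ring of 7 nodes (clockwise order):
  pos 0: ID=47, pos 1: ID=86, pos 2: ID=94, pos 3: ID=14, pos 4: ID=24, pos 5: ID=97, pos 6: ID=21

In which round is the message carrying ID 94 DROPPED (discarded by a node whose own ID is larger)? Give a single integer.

Round 1: pos1(id86) recv 47: drop; pos2(id94) recv 86: drop; pos3(id14) recv 94: fwd; pos4(id24) recv 14: drop; pos5(id97) recv 24: drop; pos6(id21) recv 97: fwd; pos0(id47) recv 21: drop
Round 2: pos4(id24) recv 94: fwd; pos0(id47) recv 97: fwd
Round 3: pos5(id97) recv 94: drop; pos1(id86) recv 97: fwd
Round 4: pos2(id94) recv 97: fwd
Round 5: pos3(id14) recv 97: fwd
Round 6: pos4(id24) recv 97: fwd
Round 7: pos5(id97) recv 97: ELECTED
Message ID 94 originates at pos 2; dropped at pos 5 in round 3

Answer: 3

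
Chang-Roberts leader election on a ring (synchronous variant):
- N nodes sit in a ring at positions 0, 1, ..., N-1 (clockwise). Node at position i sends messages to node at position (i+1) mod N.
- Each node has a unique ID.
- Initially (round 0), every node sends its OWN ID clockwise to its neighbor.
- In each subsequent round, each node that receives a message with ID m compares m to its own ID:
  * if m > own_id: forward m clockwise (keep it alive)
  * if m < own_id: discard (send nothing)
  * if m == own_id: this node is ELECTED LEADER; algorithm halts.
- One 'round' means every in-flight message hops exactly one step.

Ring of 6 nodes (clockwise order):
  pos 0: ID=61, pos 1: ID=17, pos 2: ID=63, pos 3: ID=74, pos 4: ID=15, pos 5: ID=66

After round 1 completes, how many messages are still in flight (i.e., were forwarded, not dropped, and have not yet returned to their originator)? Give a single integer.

Answer: 3

Derivation:
Round 1: pos1(id17) recv 61: fwd; pos2(id63) recv 17: drop; pos3(id74) recv 63: drop; pos4(id15) recv 74: fwd; pos5(id66) recv 15: drop; pos0(id61) recv 66: fwd
After round 1: 3 messages still in flight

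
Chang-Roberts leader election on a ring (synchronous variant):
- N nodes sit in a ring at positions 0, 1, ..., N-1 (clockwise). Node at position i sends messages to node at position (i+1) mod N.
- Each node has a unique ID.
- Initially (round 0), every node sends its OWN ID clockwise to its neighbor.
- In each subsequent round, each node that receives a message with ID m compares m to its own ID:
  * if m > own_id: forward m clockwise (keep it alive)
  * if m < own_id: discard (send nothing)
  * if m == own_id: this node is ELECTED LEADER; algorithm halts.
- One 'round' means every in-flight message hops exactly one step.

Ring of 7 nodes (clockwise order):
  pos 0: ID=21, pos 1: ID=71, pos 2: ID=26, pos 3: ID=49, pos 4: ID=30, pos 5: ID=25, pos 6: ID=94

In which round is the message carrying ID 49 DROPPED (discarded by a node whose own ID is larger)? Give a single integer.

Round 1: pos1(id71) recv 21: drop; pos2(id26) recv 71: fwd; pos3(id49) recv 26: drop; pos4(id30) recv 49: fwd; pos5(id25) recv 30: fwd; pos6(id94) recv 25: drop; pos0(id21) recv 94: fwd
Round 2: pos3(id49) recv 71: fwd; pos5(id25) recv 49: fwd; pos6(id94) recv 30: drop; pos1(id71) recv 94: fwd
Round 3: pos4(id30) recv 71: fwd; pos6(id94) recv 49: drop; pos2(id26) recv 94: fwd
Round 4: pos5(id25) recv 71: fwd; pos3(id49) recv 94: fwd
Round 5: pos6(id94) recv 71: drop; pos4(id30) recv 94: fwd
Round 6: pos5(id25) recv 94: fwd
Round 7: pos6(id94) recv 94: ELECTED
Message ID 49 originates at pos 3; dropped at pos 6 in round 3

Answer: 3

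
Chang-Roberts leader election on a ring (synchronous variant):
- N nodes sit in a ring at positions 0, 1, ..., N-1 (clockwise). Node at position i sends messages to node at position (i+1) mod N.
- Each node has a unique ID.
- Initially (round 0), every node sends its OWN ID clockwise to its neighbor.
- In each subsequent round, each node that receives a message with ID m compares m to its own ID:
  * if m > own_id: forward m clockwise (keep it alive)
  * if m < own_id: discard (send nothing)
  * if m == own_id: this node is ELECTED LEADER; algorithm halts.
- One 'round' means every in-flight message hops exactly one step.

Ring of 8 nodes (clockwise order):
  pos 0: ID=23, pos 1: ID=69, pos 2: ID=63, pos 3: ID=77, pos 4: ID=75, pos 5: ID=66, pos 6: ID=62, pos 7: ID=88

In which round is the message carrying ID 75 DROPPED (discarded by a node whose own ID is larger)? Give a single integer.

Answer: 3

Derivation:
Round 1: pos1(id69) recv 23: drop; pos2(id63) recv 69: fwd; pos3(id77) recv 63: drop; pos4(id75) recv 77: fwd; pos5(id66) recv 75: fwd; pos6(id62) recv 66: fwd; pos7(id88) recv 62: drop; pos0(id23) recv 88: fwd
Round 2: pos3(id77) recv 69: drop; pos5(id66) recv 77: fwd; pos6(id62) recv 75: fwd; pos7(id88) recv 66: drop; pos1(id69) recv 88: fwd
Round 3: pos6(id62) recv 77: fwd; pos7(id88) recv 75: drop; pos2(id63) recv 88: fwd
Round 4: pos7(id88) recv 77: drop; pos3(id77) recv 88: fwd
Round 5: pos4(id75) recv 88: fwd
Round 6: pos5(id66) recv 88: fwd
Round 7: pos6(id62) recv 88: fwd
Round 8: pos7(id88) recv 88: ELECTED
Message ID 75 originates at pos 4; dropped at pos 7 in round 3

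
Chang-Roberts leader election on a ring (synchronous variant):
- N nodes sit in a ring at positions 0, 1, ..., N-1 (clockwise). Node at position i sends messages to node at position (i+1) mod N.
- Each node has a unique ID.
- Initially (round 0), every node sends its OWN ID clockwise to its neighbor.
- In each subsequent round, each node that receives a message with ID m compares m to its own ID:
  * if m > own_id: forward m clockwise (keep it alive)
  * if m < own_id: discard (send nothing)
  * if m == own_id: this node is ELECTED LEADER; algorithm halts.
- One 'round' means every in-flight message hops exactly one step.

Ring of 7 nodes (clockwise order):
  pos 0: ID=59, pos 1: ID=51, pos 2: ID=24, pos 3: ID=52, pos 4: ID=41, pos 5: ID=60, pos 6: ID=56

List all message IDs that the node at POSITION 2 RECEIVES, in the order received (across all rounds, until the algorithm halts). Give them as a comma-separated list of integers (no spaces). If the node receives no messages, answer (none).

Round 1: pos1(id51) recv 59: fwd; pos2(id24) recv 51: fwd; pos3(id52) recv 24: drop; pos4(id41) recv 52: fwd; pos5(id60) recv 41: drop; pos6(id56) recv 60: fwd; pos0(id59) recv 56: drop
Round 2: pos2(id24) recv 59: fwd; pos3(id52) recv 51: drop; pos5(id60) recv 52: drop; pos0(id59) recv 60: fwd
Round 3: pos3(id52) recv 59: fwd; pos1(id51) recv 60: fwd
Round 4: pos4(id41) recv 59: fwd; pos2(id24) recv 60: fwd
Round 5: pos5(id60) recv 59: drop; pos3(id52) recv 60: fwd
Round 6: pos4(id41) recv 60: fwd
Round 7: pos5(id60) recv 60: ELECTED

Answer: 51,59,60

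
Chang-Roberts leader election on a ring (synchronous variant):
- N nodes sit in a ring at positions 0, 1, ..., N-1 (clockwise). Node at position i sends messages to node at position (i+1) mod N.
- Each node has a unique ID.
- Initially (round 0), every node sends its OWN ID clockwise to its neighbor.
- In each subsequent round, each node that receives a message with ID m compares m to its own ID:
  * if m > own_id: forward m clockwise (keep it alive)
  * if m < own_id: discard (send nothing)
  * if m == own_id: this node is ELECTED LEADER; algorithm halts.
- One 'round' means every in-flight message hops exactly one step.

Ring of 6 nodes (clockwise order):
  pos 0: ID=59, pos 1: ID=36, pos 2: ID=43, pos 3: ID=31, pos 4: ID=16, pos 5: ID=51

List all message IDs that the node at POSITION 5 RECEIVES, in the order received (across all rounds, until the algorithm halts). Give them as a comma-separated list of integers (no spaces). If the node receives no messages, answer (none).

Round 1: pos1(id36) recv 59: fwd; pos2(id43) recv 36: drop; pos3(id31) recv 43: fwd; pos4(id16) recv 31: fwd; pos5(id51) recv 16: drop; pos0(id59) recv 51: drop
Round 2: pos2(id43) recv 59: fwd; pos4(id16) recv 43: fwd; pos5(id51) recv 31: drop
Round 3: pos3(id31) recv 59: fwd; pos5(id51) recv 43: drop
Round 4: pos4(id16) recv 59: fwd
Round 5: pos5(id51) recv 59: fwd
Round 6: pos0(id59) recv 59: ELECTED

Answer: 16,31,43,59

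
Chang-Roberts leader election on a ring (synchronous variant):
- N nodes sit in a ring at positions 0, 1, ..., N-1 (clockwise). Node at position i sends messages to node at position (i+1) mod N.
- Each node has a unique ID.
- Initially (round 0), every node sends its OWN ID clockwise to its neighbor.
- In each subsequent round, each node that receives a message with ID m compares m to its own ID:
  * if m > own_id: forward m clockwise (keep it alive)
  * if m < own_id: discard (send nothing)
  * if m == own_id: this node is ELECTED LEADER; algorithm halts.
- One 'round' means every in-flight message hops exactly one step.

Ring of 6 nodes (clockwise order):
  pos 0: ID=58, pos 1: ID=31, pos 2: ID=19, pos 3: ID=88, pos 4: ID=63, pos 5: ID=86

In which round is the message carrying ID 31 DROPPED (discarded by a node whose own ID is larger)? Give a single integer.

Answer: 2

Derivation:
Round 1: pos1(id31) recv 58: fwd; pos2(id19) recv 31: fwd; pos3(id88) recv 19: drop; pos4(id63) recv 88: fwd; pos5(id86) recv 63: drop; pos0(id58) recv 86: fwd
Round 2: pos2(id19) recv 58: fwd; pos3(id88) recv 31: drop; pos5(id86) recv 88: fwd; pos1(id31) recv 86: fwd
Round 3: pos3(id88) recv 58: drop; pos0(id58) recv 88: fwd; pos2(id19) recv 86: fwd
Round 4: pos1(id31) recv 88: fwd; pos3(id88) recv 86: drop
Round 5: pos2(id19) recv 88: fwd
Round 6: pos3(id88) recv 88: ELECTED
Message ID 31 originates at pos 1; dropped at pos 3 in round 2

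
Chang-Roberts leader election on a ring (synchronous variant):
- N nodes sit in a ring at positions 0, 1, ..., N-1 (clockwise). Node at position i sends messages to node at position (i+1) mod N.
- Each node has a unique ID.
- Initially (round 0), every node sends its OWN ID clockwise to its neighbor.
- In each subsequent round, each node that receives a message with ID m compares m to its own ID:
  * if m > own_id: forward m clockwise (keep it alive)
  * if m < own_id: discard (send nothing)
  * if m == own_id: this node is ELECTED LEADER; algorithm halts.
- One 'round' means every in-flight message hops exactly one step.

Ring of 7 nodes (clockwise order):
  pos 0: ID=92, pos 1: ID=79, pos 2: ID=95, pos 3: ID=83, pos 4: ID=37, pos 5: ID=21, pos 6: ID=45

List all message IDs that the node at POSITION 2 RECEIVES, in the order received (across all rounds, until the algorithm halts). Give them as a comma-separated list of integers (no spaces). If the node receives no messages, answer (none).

Round 1: pos1(id79) recv 92: fwd; pos2(id95) recv 79: drop; pos3(id83) recv 95: fwd; pos4(id37) recv 83: fwd; pos5(id21) recv 37: fwd; pos6(id45) recv 21: drop; pos0(id92) recv 45: drop
Round 2: pos2(id95) recv 92: drop; pos4(id37) recv 95: fwd; pos5(id21) recv 83: fwd; pos6(id45) recv 37: drop
Round 3: pos5(id21) recv 95: fwd; pos6(id45) recv 83: fwd
Round 4: pos6(id45) recv 95: fwd; pos0(id92) recv 83: drop
Round 5: pos0(id92) recv 95: fwd
Round 6: pos1(id79) recv 95: fwd
Round 7: pos2(id95) recv 95: ELECTED

Answer: 79,92,95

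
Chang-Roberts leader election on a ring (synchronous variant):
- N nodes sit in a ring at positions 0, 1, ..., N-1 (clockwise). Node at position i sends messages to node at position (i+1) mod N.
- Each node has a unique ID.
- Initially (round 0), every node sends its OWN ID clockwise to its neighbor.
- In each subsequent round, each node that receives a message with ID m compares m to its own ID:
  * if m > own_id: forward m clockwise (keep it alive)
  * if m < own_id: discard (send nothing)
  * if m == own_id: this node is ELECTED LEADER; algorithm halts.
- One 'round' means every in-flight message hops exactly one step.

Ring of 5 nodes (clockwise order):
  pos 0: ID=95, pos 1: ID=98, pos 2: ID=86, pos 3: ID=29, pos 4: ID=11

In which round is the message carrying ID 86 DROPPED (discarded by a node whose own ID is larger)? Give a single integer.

Answer: 3

Derivation:
Round 1: pos1(id98) recv 95: drop; pos2(id86) recv 98: fwd; pos3(id29) recv 86: fwd; pos4(id11) recv 29: fwd; pos0(id95) recv 11: drop
Round 2: pos3(id29) recv 98: fwd; pos4(id11) recv 86: fwd; pos0(id95) recv 29: drop
Round 3: pos4(id11) recv 98: fwd; pos0(id95) recv 86: drop
Round 4: pos0(id95) recv 98: fwd
Round 5: pos1(id98) recv 98: ELECTED
Message ID 86 originates at pos 2; dropped at pos 0 in round 3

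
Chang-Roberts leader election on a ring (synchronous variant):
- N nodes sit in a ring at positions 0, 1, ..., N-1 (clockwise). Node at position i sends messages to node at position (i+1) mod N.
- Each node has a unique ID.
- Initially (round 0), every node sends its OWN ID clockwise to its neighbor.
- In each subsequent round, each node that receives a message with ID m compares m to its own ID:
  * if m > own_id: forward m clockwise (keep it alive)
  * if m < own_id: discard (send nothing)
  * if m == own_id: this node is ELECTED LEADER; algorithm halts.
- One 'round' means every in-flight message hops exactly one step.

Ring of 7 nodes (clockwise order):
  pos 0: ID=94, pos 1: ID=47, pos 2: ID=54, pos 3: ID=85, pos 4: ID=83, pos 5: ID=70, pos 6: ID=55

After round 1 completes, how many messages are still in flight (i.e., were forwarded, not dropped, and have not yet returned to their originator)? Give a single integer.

Round 1: pos1(id47) recv 94: fwd; pos2(id54) recv 47: drop; pos3(id85) recv 54: drop; pos4(id83) recv 85: fwd; pos5(id70) recv 83: fwd; pos6(id55) recv 70: fwd; pos0(id94) recv 55: drop
After round 1: 4 messages still in flight

Answer: 4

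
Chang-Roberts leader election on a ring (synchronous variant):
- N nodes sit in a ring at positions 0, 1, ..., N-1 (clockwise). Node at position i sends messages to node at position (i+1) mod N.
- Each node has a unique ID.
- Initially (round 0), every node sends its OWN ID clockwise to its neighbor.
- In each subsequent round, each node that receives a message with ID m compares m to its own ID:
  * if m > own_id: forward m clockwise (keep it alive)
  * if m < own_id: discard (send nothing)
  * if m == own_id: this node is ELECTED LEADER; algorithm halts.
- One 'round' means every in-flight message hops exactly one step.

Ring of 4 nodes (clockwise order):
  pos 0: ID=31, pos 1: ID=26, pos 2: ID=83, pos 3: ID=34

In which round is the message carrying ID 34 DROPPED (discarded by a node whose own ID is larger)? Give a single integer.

Round 1: pos1(id26) recv 31: fwd; pos2(id83) recv 26: drop; pos3(id34) recv 83: fwd; pos0(id31) recv 34: fwd
Round 2: pos2(id83) recv 31: drop; pos0(id31) recv 83: fwd; pos1(id26) recv 34: fwd
Round 3: pos1(id26) recv 83: fwd; pos2(id83) recv 34: drop
Round 4: pos2(id83) recv 83: ELECTED
Message ID 34 originates at pos 3; dropped at pos 2 in round 3

Answer: 3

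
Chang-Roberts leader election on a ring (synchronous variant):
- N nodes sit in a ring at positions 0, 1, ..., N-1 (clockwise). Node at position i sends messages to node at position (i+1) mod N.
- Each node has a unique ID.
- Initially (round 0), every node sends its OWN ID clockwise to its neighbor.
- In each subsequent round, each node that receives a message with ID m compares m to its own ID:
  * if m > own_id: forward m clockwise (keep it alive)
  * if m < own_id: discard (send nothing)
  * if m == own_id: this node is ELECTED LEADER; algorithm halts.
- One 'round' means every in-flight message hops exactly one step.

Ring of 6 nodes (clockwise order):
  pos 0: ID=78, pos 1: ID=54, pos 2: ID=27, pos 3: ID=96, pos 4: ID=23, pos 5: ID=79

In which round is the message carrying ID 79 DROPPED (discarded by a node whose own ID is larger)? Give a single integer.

Answer: 4

Derivation:
Round 1: pos1(id54) recv 78: fwd; pos2(id27) recv 54: fwd; pos3(id96) recv 27: drop; pos4(id23) recv 96: fwd; pos5(id79) recv 23: drop; pos0(id78) recv 79: fwd
Round 2: pos2(id27) recv 78: fwd; pos3(id96) recv 54: drop; pos5(id79) recv 96: fwd; pos1(id54) recv 79: fwd
Round 3: pos3(id96) recv 78: drop; pos0(id78) recv 96: fwd; pos2(id27) recv 79: fwd
Round 4: pos1(id54) recv 96: fwd; pos3(id96) recv 79: drop
Round 5: pos2(id27) recv 96: fwd
Round 6: pos3(id96) recv 96: ELECTED
Message ID 79 originates at pos 5; dropped at pos 3 in round 4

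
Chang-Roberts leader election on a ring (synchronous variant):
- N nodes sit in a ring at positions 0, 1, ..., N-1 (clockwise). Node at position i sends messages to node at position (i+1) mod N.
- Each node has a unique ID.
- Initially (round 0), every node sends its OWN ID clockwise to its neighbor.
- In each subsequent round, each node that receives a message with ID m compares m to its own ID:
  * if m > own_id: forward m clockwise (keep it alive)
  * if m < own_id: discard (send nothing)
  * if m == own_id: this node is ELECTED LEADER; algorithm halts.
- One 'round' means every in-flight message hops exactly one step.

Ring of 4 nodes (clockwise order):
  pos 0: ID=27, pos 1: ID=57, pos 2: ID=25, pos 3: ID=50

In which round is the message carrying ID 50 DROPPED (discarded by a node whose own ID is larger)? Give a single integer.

Round 1: pos1(id57) recv 27: drop; pos2(id25) recv 57: fwd; pos3(id50) recv 25: drop; pos0(id27) recv 50: fwd
Round 2: pos3(id50) recv 57: fwd; pos1(id57) recv 50: drop
Round 3: pos0(id27) recv 57: fwd
Round 4: pos1(id57) recv 57: ELECTED
Message ID 50 originates at pos 3; dropped at pos 1 in round 2

Answer: 2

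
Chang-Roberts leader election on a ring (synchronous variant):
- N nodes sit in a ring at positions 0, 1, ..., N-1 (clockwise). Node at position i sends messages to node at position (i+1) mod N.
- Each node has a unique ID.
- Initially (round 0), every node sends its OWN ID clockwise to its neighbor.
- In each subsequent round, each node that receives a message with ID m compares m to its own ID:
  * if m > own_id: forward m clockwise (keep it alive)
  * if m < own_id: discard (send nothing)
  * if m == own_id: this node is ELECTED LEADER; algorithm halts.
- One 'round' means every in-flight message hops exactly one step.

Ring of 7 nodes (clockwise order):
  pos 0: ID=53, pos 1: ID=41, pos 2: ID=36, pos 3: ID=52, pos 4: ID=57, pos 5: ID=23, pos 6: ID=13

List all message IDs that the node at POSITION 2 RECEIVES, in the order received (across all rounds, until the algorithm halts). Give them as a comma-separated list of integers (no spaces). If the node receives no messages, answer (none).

Round 1: pos1(id41) recv 53: fwd; pos2(id36) recv 41: fwd; pos3(id52) recv 36: drop; pos4(id57) recv 52: drop; pos5(id23) recv 57: fwd; pos6(id13) recv 23: fwd; pos0(id53) recv 13: drop
Round 2: pos2(id36) recv 53: fwd; pos3(id52) recv 41: drop; pos6(id13) recv 57: fwd; pos0(id53) recv 23: drop
Round 3: pos3(id52) recv 53: fwd; pos0(id53) recv 57: fwd
Round 4: pos4(id57) recv 53: drop; pos1(id41) recv 57: fwd
Round 5: pos2(id36) recv 57: fwd
Round 6: pos3(id52) recv 57: fwd
Round 7: pos4(id57) recv 57: ELECTED

Answer: 41,53,57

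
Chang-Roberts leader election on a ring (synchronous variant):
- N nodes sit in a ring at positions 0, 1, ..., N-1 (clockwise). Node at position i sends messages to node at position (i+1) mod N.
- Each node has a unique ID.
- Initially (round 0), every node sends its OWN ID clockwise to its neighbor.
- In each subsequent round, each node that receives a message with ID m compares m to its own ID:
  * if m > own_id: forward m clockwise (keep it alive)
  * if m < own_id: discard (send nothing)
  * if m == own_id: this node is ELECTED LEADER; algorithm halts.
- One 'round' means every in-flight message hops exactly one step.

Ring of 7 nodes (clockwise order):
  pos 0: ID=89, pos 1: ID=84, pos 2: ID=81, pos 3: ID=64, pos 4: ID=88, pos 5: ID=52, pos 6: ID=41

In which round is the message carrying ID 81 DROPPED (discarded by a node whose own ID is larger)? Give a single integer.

Answer: 2

Derivation:
Round 1: pos1(id84) recv 89: fwd; pos2(id81) recv 84: fwd; pos3(id64) recv 81: fwd; pos4(id88) recv 64: drop; pos5(id52) recv 88: fwd; pos6(id41) recv 52: fwd; pos0(id89) recv 41: drop
Round 2: pos2(id81) recv 89: fwd; pos3(id64) recv 84: fwd; pos4(id88) recv 81: drop; pos6(id41) recv 88: fwd; pos0(id89) recv 52: drop
Round 3: pos3(id64) recv 89: fwd; pos4(id88) recv 84: drop; pos0(id89) recv 88: drop
Round 4: pos4(id88) recv 89: fwd
Round 5: pos5(id52) recv 89: fwd
Round 6: pos6(id41) recv 89: fwd
Round 7: pos0(id89) recv 89: ELECTED
Message ID 81 originates at pos 2; dropped at pos 4 in round 2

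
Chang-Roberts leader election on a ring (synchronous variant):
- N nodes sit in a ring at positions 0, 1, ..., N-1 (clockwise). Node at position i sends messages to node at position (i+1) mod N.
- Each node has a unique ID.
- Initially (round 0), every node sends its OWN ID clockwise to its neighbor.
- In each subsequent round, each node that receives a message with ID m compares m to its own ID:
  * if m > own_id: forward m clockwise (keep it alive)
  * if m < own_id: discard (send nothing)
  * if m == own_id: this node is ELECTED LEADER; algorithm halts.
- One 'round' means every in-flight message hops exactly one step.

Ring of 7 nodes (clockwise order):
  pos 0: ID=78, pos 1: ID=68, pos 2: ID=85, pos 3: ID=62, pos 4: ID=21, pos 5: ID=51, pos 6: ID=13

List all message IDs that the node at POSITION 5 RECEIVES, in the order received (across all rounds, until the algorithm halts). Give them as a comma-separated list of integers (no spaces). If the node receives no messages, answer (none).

Round 1: pos1(id68) recv 78: fwd; pos2(id85) recv 68: drop; pos3(id62) recv 85: fwd; pos4(id21) recv 62: fwd; pos5(id51) recv 21: drop; pos6(id13) recv 51: fwd; pos0(id78) recv 13: drop
Round 2: pos2(id85) recv 78: drop; pos4(id21) recv 85: fwd; pos5(id51) recv 62: fwd; pos0(id78) recv 51: drop
Round 3: pos5(id51) recv 85: fwd; pos6(id13) recv 62: fwd
Round 4: pos6(id13) recv 85: fwd; pos0(id78) recv 62: drop
Round 5: pos0(id78) recv 85: fwd
Round 6: pos1(id68) recv 85: fwd
Round 7: pos2(id85) recv 85: ELECTED

Answer: 21,62,85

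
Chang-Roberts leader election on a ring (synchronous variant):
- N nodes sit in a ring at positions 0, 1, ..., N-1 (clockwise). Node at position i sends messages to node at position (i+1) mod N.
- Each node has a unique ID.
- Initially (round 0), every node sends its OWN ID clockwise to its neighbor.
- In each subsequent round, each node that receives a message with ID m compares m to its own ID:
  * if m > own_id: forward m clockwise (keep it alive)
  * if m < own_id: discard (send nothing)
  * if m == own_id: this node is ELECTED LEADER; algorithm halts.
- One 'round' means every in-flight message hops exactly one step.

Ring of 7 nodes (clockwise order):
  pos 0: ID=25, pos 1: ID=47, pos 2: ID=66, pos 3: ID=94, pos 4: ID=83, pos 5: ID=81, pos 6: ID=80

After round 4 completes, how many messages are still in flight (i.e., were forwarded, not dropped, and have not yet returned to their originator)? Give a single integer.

Answer: 3

Derivation:
Round 1: pos1(id47) recv 25: drop; pos2(id66) recv 47: drop; pos3(id94) recv 66: drop; pos4(id83) recv 94: fwd; pos5(id81) recv 83: fwd; pos6(id80) recv 81: fwd; pos0(id25) recv 80: fwd
Round 2: pos5(id81) recv 94: fwd; pos6(id80) recv 83: fwd; pos0(id25) recv 81: fwd; pos1(id47) recv 80: fwd
Round 3: pos6(id80) recv 94: fwd; pos0(id25) recv 83: fwd; pos1(id47) recv 81: fwd; pos2(id66) recv 80: fwd
Round 4: pos0(id25) recv 94: fwd; pos1(id47) recv 83: fwd; pos2(id66) recv 81: fwd; pos3(id94) recv 80: drop
After round 4: 3 messages still in flight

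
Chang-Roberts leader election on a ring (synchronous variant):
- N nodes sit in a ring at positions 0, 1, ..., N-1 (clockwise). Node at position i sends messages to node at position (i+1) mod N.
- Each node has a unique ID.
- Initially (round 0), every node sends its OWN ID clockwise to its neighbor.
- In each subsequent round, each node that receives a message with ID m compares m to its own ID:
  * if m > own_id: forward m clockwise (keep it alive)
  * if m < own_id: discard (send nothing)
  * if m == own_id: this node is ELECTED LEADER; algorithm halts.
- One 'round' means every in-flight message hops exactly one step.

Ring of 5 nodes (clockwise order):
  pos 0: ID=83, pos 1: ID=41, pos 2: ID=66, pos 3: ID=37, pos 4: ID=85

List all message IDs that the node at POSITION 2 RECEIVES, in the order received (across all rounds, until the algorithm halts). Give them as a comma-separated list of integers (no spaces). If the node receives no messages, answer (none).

Round 1: pos1(id41) recv 83: fwd; pos2(id66) recv 41: drop; pos3(id37) recv 66: fwd; pos4(id85) recv 37: drop; pos0(id83) recv 85: fwd
Round 2: pos2(id66) recv 83: fwd; pos4(id85) recv 66: drop; pos1(id41) recv 85: fwd
Round 3: pos3(id37) recv 83: fwd; pos2(id66) recv 85: fwd
Round 4: pos4(id85) recv 83: drop; pos3(id37) recv 85: fwd
Round 5: pos4(id85) recv 85: ELECTED

Answer: 41,83,85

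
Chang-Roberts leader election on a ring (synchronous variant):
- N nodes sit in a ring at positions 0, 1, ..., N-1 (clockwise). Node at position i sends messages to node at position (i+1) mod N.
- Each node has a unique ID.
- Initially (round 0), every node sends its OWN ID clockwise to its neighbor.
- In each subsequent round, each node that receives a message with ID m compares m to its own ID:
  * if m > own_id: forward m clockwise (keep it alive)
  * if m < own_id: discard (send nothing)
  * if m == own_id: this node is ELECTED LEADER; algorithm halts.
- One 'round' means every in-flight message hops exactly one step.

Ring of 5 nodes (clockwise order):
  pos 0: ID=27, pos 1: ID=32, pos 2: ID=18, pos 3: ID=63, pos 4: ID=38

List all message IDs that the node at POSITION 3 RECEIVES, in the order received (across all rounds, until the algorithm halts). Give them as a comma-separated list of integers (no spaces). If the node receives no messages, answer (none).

Round 1: pos1(id32) recv 27: drop; pos2(id18) recv 32: fwd; pos3(id63) recv 18: drop; pos4(id38) recv 63: fwd; pos0(id27) recv 38: fwd
Round 2: pos3(id63) recv 32: drop; pos0(id27) recv 63: fwd; pos1(id32) recv 38: fwd
Round 3: pos1(id32) recv 63: fwd; pos2(id18) recv 38: fwd
Round 4: pos2(id18) recv 63: fwd; pos3(id63) recv 38: drop
Round 5: pos3(id63) recv 63: ELECTED

Answer: 18,32,38,63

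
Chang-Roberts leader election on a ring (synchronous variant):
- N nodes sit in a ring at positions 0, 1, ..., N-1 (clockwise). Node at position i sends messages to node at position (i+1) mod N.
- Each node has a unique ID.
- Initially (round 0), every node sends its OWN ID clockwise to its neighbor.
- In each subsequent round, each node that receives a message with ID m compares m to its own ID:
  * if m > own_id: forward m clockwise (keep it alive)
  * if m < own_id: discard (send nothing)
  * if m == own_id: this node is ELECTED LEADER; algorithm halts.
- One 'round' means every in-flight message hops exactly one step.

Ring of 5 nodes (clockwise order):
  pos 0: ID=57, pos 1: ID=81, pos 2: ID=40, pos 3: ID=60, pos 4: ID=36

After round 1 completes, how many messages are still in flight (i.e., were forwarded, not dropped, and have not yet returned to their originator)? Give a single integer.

Round 1: pos1(id81) recv 57: drop; pos2(id40) recv 81: fwd; pos3(id60) recv 40: drop; pos4(id36) recv 60: fwd; pos0(id57) recv 36: drop
After round 1: 2 messages still in flight

Answer: 2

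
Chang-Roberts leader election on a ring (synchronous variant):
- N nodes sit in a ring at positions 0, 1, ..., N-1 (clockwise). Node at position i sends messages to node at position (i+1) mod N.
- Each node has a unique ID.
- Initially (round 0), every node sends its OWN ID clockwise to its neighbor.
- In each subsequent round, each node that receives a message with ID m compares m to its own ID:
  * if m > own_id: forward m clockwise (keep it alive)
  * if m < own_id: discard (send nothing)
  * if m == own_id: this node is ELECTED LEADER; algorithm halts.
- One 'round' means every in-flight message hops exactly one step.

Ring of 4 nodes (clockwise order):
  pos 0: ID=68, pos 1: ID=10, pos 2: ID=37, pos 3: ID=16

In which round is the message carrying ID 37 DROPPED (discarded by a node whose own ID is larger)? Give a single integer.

Answer: 2

Derivation:
Round 1: pos1(id10) recv 68: fwd; pos2(id37) recv 10: drop; pos3(id16) recv 37: fwd; pos0(id68) recv 16: drop
Round 2: pos2(id37) recv 68: fwd; pos0(id68) recv 37: drop
Round 3: pos3(id16) recv 68: fwd
Round 4: pos0(id68) recv 68: ELECTED
Message ID 37 originates at pos 2; dropped at pos 0 in round 2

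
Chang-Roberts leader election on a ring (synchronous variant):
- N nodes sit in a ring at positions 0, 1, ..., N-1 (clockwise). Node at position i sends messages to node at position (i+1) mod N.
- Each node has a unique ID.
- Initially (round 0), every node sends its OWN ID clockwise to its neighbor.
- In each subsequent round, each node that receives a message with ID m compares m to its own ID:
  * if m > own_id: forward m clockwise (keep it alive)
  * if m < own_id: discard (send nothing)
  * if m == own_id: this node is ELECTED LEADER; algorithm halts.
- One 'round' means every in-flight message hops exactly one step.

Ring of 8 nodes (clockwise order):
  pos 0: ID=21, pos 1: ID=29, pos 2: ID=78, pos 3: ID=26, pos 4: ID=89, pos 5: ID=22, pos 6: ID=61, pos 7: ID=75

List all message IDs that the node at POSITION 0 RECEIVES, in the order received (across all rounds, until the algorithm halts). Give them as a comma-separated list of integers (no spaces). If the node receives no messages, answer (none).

Answer: 75,89

Derivation:
Round 1: pos1(id29) recv 21: drop; pos2(id78) recv 29: drop; pos3(id26) recv 78: fwd; pos4(id89) recv 26: drop; pos5(id22) recv 89: fwd; pos6(id61) recv 22: drop; pos7(id75) recv 61: drop; pos0(id21) recv 75: fwd
Round 2: pos4(id89) recv 78: drop; pos6(id61) recv 89: fwd; pos1(id29) recv 75: fwd
Round 3: pos7(id75) recv 89: fwd; pos2(id78) recv 75: drop
Round 4: pos0(id21) recv 89: fwd
Round 5: pos1(id29) recv 89: fwd
Round 6: pos2(id78) recv 89: fwd
Round 7: pos3(id26) recv 89: fwd
Round 8: pos4(id89) recv 89: ELECTED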